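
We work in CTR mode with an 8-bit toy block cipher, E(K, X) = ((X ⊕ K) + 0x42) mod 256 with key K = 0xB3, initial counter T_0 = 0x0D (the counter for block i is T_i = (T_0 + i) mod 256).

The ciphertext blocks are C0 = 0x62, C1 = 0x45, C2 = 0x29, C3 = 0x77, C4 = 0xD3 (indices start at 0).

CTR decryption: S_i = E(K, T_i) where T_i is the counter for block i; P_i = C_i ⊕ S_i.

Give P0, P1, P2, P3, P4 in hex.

P0 = 0x62, P1 = 0xBA, P2 = 0xD7, P3 = 0x92, P4 = 0x37

P0: T = 0x0D, S = E(K, T) = 0x00; 0x62 ⊕ 0x00 = 0x62.
P1: T = 0x0E, S = E(K, T) = 0xFF; 0x45 ⊕ 0xFF = 0xBA.
P2: T = 0x0F, S = E(K, T) = 0xFE; 0x29 ⊕ 0xFE = 0xD7.
P3: T = 0x10, S = E(K, T) = 0xE5; 0x77 ⊕ 0xE5 = 0x92.
P4: T = 0x11, S = E(K, T) = 0xE4; 0xD3 ⊕ 0xE4 = 0x37.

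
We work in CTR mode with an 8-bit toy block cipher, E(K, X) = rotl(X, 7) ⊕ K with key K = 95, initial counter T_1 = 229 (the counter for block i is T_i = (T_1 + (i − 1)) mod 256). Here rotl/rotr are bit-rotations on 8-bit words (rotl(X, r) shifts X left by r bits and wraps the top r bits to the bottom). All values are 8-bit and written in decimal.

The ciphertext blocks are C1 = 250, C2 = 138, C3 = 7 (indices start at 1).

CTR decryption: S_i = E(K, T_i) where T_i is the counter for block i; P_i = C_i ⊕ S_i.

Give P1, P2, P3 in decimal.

P1: T = 229, S = E(K, T) = 173; 250 ⊕ 173 = 87.
P2: T = 230, S = E(K, T) = 44; 138 ⊕ 44 = 166.
P3: T = 231, S = E(K, T) = 172; 7 ⊕ 172 = 171.

P1 = 87, P2 = 166, P3 = 171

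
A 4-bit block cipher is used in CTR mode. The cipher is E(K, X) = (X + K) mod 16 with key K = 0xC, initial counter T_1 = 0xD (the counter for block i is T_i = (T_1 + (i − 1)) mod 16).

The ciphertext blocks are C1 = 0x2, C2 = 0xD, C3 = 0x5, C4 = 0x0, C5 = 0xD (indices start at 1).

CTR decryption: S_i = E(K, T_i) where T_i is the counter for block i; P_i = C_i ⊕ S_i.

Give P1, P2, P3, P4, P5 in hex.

P1 = 0xB, P2 = 0x7, P3 = 0xE, P4 = 0xC, P5 = 0x0

P1: T = 0xD, S = E(K, T) = 0x9; 0x2 ⊕ 0x9 = 0xB.
P2: T = 0xE, S = E(K, T) = 0xA; 0xD ⊕ 0xA = 0x7.
P3: T = 0xF, S = E(K, T) = 0xB; 0x5 ⊕ 0xB = 0xE.
P4: T = 0x0, S = E(K, T) = 0xC; 0x0 ⊕ 0xC = 0xC.
P5: T = 0x1, S = E(K, T) = 0xD; 0xD ⊕ 0xD = 0x0.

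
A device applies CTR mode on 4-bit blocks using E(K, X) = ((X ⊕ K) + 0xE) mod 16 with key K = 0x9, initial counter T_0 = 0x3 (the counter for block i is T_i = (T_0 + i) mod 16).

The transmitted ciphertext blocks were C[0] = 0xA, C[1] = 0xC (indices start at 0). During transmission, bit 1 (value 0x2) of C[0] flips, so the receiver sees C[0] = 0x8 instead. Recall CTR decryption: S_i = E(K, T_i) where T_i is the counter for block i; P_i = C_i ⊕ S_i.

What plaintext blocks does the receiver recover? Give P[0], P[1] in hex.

P[0] = 0x0, P[1] = 0x7

Only C[0] changed, to 0x8. In CTR, a change in C_i flips the same bit in P_i only; the keystream is unaffected. Decrypting the received ciphertext:
P[0]: T = 0x3, S = E(K, T) = 0x8; 0x8 ⊕ 0x8 = 0x0.
P[1]: T = 0x4, S = E(K, T) = 0xB; 0xC ⊕ 0xB = 0x7.
Blocks that differ from the original plaintext: P[0].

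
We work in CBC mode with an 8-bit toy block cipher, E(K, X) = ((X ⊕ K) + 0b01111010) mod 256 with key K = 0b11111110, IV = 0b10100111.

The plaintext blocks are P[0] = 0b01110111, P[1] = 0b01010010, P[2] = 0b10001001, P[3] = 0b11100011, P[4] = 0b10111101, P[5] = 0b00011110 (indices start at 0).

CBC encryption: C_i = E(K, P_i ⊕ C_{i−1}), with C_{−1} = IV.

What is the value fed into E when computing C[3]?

0b01100000

C[0]: P[0] ⊕ 0b10100111 = 0b11010000; E(K, 0b11010000) = 0b10101000.
C[1]: P[1] ⊕ 0b10101000 = 0b11111010; E(K, 0b11111010) = 0b01111110.
C[2]: P[2] ⊕ 0b01111110 = 0b11110111; E(K, 0b11110111) = 0b10000011.
C[3]: P[3] ⊕ 0b10000011 = 0b01100000; E(K, 0b01100000) = 0b00011000.
So the input to E for block [3] is 0b01100000.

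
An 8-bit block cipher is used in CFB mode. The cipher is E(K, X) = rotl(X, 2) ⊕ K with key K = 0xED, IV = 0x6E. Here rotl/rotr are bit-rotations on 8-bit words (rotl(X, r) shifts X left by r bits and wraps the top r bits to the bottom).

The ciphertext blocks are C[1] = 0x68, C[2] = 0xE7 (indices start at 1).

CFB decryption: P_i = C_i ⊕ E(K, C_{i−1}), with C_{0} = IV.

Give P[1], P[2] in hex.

P[1]: E(K, 0x6E) = 0x54; 0x68 ⊕ 0x54 = 0x3C.
P[2]: E(K, 0x68) = 0x4C; 0xE7 ⊕ 0x4C = 0xAB.

P[1] = 0x3C, P[2] = 0xAB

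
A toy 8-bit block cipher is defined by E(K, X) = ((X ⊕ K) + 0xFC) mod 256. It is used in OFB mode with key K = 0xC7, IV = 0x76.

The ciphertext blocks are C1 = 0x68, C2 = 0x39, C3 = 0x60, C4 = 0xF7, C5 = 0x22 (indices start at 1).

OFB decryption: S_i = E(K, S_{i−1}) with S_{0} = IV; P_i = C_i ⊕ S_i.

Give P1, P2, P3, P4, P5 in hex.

P1: S = E(K, 0x76) = 0xAD; 0x68 ⊕ 0xAD = 0xC5.
P2: S = E(K, 0xAD) = 0x66; 0x39 ⊕ 0x66 = 0x5F.
P3: S = E(K, 0x66) = 0x9D; 0x60 ⊕ 0x9D = 0xFD.
P4: S = E(K, 0x9D) = 0x56; 0xF7 ⊕ 0x56 = 0xA1.
P5: S = E(K, 0x56) = 0x8D; 0x22 ⊕ 0x8D = 0xAF.

P1 = 0xC5, P2 = 0x5F, P3 = 0xFD, P4 = 0xA1, P5 = 0xAF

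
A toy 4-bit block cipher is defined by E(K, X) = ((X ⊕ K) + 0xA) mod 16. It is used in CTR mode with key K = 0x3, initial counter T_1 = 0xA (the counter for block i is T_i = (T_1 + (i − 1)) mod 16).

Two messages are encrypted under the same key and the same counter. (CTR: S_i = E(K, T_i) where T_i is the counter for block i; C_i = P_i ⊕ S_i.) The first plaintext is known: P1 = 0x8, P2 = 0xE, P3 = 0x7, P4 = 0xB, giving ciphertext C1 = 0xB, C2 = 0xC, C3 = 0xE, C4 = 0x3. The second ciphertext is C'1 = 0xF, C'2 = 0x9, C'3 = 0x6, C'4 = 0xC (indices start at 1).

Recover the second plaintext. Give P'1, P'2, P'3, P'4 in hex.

P'1 = 0xC, P'2 = 0xB, P'3 = 0xF, P'4 = 0x4

In CTR with a reused counter, both messages share the same keystream S_i, so C_i ⊕ C'_i = P_i ⊕ P'_i and thus P'_i = P_i ⊕ C_i ⊕ C'_i.
P'1: 0x8 ⊕ 0xB ⊕ 0xF = 0xC.
P'2: 0xE ⊕ 0xC ⊕ 0x9 = 0xB.
P'3: 0x7 ⊕ 0xE ⊕ 0x6 = 0xF.
P'4: 0xB ⊕ 0x3 ⊕ 0xC = 0x4.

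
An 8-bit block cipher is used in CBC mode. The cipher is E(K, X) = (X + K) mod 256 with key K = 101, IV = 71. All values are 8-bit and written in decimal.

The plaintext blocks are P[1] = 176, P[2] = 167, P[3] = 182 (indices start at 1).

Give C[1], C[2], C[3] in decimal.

C[1] = 92, C[2] = 96, C[3] = 59

CBC encryption: C_i = E(K, P_i ⊕ C_{i−1}), with C_{0} = IV.
C[1]: P[1] ⊕ 71 = 247; E(K, 247) = 92.
C[2]: P[2] ⊕ 92 = 251; E(K, 251) = 96.
C[3]: P[3] ⊕ 96 = 214; E(K, 214) = 59.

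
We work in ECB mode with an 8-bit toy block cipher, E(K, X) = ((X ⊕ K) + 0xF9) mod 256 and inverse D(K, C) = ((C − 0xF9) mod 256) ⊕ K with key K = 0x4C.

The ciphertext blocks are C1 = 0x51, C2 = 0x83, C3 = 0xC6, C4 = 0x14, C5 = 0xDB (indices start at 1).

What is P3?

P3 = 0x81

ECB decryption: P_i = D(K, C_i).
P3: D(K, 0xC6) = 0x81.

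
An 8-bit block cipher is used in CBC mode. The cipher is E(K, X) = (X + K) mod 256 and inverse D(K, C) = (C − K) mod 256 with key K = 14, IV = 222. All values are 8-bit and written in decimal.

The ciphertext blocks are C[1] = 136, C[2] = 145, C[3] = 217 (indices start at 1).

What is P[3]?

CBC decryption: P_i = D(K, C_i) ⊕ C_{i−1}, with C_{0} = IV.
P[3]: D(K, 217) = 203; 203 ⊕ 145 = 90.

P[3] = 90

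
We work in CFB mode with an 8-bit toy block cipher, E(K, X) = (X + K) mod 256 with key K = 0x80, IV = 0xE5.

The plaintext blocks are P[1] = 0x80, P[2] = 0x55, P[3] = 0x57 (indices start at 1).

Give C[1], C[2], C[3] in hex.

C[1] = 0xE5, C[2] = 0x30, C[3] = 0xE7

CFB encryption: C_i = P_i ⊕ E(K, C_{i−1}), with C_{0} = IV.
C[1]: E(K, 0xE5) = 0x65; 0x80 ⊕ 0x65 = 0xE5.
C[2]: E(K, 0xE5) = 0x65; 0x55 ⊕ 0x65 = 0x30.
C[3]: E(K, 0x30) = 0xB0; 0x57 ⊕ 0xB0 = 0xE7.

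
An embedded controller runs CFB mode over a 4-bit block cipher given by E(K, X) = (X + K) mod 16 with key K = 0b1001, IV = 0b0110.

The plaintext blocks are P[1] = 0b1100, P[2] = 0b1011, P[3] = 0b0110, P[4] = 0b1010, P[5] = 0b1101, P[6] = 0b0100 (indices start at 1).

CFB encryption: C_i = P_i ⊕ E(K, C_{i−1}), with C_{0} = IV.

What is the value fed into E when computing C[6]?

0b0011

C[1]: E(K, 0b0110) = 0b1111; 0b1100 ⊕ 0b1111 = 0b0011.
C[2]: E(K, 0b0011) = 0b1100; 0b1011 ⊕ 0b1100 = 0b0111.
C[3]: E(K, 0b0111) = 0b0000; 0b0110 ⊕ 0b0000 = 0b0110.
C[4]: E(K, 0b0110) = 0b1111; 0b1010 ⊕ 0b1111 = 0b0101.
C[5]: E(K, 0b0101) = 0b1110; 0b1101 ⊕ 0b1110 = 0b0011.
C[6]: E(K, 0b0011) = 0b1100; 0b0100 ⊕ 0b1100 = 0b1000.
So the input to E for block [6] is 0b0011.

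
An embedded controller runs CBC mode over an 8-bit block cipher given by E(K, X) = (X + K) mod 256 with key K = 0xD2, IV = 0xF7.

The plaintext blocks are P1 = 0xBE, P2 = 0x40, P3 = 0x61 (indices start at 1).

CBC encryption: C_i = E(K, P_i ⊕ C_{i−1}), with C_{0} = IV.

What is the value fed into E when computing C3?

0x4C

C1: P1 ⊕ 0xF7 = 0x49; E(K, 0x49) = 0x1B.
C2: P2 ⊕ 0x1B = 0x5B; E(K, 0x5B) = 0x2D.
C3: P3 ⊕ 0x2D = 0x4C; E(K, 0x4C) = 0x1E.
So the input to E for block 3 is 0x4C.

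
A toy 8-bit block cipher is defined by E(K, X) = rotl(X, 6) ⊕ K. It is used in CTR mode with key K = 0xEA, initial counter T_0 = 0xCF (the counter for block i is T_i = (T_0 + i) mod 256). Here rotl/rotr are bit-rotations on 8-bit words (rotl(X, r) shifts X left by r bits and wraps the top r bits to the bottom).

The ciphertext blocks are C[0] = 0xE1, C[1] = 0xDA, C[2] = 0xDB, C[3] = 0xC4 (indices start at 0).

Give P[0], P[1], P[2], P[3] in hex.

CTR decryption: S_i = E(K, T_i) where T_i is the counter for block i; P_i = C_i ⊕ S_i.
P[0]: T = 0xCF, S = E(K, T) = 0x19; 0xE1 ⊕ 0x19 = 0xF8.
P[1]: T = 0xD0, S = E(K, T) = 0xDE; 0xDA ⊕ 0xDE = 0x04.
P[2]: T = 0xD1, S = E(K, T) = 0x9E; 0xDB ⊕ 0x9E = 0x45.
P[3]: T = 0xD2, S = E(K, T) = 0x5E; 0xC4 ⊕ 0x5E = 0x9A.

P[0] = 0xF8, P[1] = 0x04, P[2] = 0x45, P[3] = 0x9A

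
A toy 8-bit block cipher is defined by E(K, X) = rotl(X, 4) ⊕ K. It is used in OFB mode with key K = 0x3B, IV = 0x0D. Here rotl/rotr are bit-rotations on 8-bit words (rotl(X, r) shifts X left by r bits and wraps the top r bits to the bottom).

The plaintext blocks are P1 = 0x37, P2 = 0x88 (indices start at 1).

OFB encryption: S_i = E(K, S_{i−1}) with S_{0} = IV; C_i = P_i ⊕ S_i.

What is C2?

C1: S = E(K, 0x0D) = 0xEB; 0x37 ⊕ 0xEB = 0xDC.
C2: S = E(K, 0xEB) = 0x85; 0x88 ⊕ 0x85 = 0x0D.

C2 = 0x0D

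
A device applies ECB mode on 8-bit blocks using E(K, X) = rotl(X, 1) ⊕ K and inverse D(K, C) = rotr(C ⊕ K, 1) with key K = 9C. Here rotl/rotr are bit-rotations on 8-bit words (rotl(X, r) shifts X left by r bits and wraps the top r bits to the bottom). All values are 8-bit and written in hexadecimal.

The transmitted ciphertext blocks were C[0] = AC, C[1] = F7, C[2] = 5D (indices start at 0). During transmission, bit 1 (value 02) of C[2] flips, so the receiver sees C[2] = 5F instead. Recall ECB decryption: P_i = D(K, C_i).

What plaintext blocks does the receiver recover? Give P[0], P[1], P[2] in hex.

P[0] = 18, P[1] = B5, P[2] = E1

Only C[2] changed, to 5F. In ECB, a change in C_i affects only P_i. Decrypting the received ciphertext:
P[0]: D(K, AC) = 18.
P[1]: D(K, F7) = B5.
P[2]: D(K, 5F) = E1.
Blocks that differ from the original plaintext: P[2].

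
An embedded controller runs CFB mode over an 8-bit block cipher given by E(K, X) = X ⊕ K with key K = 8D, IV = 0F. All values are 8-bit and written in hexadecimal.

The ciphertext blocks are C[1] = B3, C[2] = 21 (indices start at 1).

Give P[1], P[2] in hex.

P[1] = 31, P[2] = 1F

CFB decryption: P_i = C_i ⊕ E(K, C_{i−1}), with C_{0} = IV.
P[1]: E(K, 0F) = 82; B3 ⊕ 82 = 31.
P[2]: E(K, B3) = 3E; 21 ⊕ 3E = 1F.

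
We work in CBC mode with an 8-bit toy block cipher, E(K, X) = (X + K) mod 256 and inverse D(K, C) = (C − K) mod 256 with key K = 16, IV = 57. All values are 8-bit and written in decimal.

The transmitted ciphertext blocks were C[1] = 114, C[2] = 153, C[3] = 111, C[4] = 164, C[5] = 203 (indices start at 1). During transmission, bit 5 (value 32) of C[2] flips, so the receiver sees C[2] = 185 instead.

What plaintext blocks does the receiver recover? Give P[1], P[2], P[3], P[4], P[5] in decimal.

P[1] = 91, P[2] = 219, P[3] = 230, P[4] = 251, P[5] = 31

CBC decryption: P_i = D(K, C_i) ⊕ C_{i−1}, with C_{0} = IV.
Only C[2] changed, to 185. In CBC, a change in C_i garbles P_i and flips the same bit in P_{i+1}. Decrypting the received ciphertext:
P[1]: D(K, 114) = 98; 98 ⊕ 57 = 91.
P[2]: D(K, 185) = 169; 169 ⊕ 114 = 219.
P[3]: D(K, 111) = 95; 95 ⊕ 185 = 230.
P[4]: D(K, 164) = 148; 148 ⊕ 111 = 251.
P[5]: D(K, 203) = 187; 187 ⊕ 164 = 31.
Blocks that differ from the original plaintext: P[2], P[3].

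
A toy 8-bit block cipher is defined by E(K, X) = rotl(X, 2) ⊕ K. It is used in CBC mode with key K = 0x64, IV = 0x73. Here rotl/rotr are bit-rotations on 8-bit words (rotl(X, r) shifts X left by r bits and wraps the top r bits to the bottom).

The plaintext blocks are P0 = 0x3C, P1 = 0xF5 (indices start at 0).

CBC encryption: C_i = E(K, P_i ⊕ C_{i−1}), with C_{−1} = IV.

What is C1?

C0: P0 ⊕ 0x73 = 0x4F; E(K, 0x4F) = 0x59.
C1: P1 ⊕ 0x59 = 0xAC; E(K, 0xAC) = 0xD6.

C1 = 0xD6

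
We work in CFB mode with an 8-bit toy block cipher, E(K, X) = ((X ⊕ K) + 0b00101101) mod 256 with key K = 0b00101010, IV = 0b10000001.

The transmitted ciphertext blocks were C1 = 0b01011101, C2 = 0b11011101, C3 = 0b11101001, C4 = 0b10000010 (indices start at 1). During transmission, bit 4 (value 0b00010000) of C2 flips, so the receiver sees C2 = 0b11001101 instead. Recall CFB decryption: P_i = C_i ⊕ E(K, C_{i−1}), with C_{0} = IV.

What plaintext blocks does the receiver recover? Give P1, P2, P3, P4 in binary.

Only C2 changed, to 0b11001101. In CFB, a change in C_i flips the same bit in P_i and garbles P_{i+1}. Decrypting the received ciphertext:
P1: E(K, 0b10000001) = 0b11011000; 0b01011101 ⊕ 0b11011000 = 0b10000101.
P2: E(K, 0b01011101) = 0b10100100; 0b11001101 ⊕ 0b10100100 = 0b01101001.
P3: E(K, 0b11001101) = 0b00010100; 0b11101001 ⊕ 0b00010100 = 0b11111101.
P4: E(K, 0b11101001) = 0b11110000; 0b10000010 ⊕ 0b11110000 = 0b01110010.
Blocks that differ from the original plaintext: P2, P3.

P1 = 0b10000101, P2 = 0b01101001, P3 = 0b11111101, P4 = 0b01110010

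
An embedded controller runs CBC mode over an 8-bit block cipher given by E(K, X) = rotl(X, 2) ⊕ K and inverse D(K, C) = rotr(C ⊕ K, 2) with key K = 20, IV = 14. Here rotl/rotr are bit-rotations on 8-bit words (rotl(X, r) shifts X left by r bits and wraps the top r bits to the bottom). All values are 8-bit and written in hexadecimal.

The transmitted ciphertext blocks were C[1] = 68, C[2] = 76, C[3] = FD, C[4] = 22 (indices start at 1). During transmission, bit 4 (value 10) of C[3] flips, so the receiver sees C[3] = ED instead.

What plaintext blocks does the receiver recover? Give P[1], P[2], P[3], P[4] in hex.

P[1] = 06, P[2] = FD, P[3] = 05, P[4] = 6D

CBC decryption: P_i = D(K, C_i) ⊕ C_{i−1}, with C_{0} = IV.
Only C[3] changed, to ED. In CBC, a change in C_i garbles P_i and flips the same bit in P_{i+1}. Decrypting the received ciphertext:
P[1]: D(K, 68) = 12; 12 ⊕ 14 = 06.
P[2]: D(K, 76) = 95; 95 ⊕ 68 = FD.
P[3]: D(K, ED) = 73; 73 ⊕ 76 = 05.
P[4]: D(K, 22) = 80; 80 ⊕ ED = 6D.
Blocks that differ from the original plaintext: P[3], P[4].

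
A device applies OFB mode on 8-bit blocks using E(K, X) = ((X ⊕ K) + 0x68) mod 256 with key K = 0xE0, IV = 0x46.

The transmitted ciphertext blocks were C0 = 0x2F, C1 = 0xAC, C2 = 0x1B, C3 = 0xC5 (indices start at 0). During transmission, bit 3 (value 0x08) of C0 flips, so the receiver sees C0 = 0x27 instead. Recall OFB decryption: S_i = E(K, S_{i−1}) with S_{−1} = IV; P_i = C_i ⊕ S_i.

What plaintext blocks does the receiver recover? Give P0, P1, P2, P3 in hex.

P0 = 0x29, P1 = 0xFA, P2 = 0x05, P3 = 0xA3

Only C0 changed, to 0x27. In OFB, a change in C_i flips the same bit in P_i only; the keystream is unaffected. Decrypting the received ciphertext:
P0: S = E(K, 0x46) = 0x0E; 0x27 ⊕ 0x0E = 0x29.
P1: S = E(K, 0x0E) = 0x56; 0xAC ⊕ 0x56 = 0xFA.
P2: S = E(K, 0x56) = 0x1E; 0x1B ⊕ 0x1E = 0x05.
P3: S = E(K, 0x1E) = 0x66; 0xC5 ⊕ 0x66 = 0xA3.
Blocks that differ from the original plaintext: P0.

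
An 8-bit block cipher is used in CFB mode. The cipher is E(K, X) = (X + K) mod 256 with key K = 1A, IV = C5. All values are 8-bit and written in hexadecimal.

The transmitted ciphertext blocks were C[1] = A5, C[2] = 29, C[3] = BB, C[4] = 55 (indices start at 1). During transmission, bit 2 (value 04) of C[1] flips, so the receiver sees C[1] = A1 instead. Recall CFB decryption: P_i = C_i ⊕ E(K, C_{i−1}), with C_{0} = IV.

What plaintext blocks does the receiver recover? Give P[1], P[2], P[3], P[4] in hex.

P[1] = 7E, P[2] = 92, P[3] = F8, P[4] = 80

Only C[1] changed, to A1. In CFB, a change in C_i flips the same bit in P_i and garbles P_{i+1}. Decrypting the received ciphertext:
P[1]: E(K, C5) = DF; A1 ⊕ DF = 7E.
P[2]: E(K, A1) = BB; 29 ⊕ BB = 92.
P[3]: E(K, 29) = 43; BB ⊕ 43 = F8.
P[4]: E(K, BB) = D5; 55 ⊕ D5 = 80.
Blocks that differ from the original plaintext: P[1], P[2].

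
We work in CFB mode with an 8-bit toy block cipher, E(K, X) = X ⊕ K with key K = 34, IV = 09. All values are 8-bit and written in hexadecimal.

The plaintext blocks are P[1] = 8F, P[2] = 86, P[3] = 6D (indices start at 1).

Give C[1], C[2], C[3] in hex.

C[1] = B2, C[2] = 00, C[3] = 59

CFB encryption: C_i = P_i ⊕ E(K, C_{i−1}), with C_{0} = IV.
C[1]: E(K, 09) = 3D; 8F ⊕ 3D = B2.
C[2]: E(K, B2) = 86; 86 ⊕ 86 = 00.
C[3]: E(K, 00) = 34; 6D ⊕ 34 = 59.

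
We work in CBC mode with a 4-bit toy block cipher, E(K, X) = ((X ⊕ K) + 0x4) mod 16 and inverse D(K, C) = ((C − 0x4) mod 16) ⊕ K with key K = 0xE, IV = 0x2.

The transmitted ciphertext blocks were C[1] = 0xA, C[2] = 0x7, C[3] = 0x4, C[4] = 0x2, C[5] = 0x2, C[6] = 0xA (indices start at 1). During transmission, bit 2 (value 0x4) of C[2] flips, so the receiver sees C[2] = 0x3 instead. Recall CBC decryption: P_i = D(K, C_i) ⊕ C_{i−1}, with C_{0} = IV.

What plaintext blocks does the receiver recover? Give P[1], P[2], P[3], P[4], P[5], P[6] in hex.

Only C[2] changed, to 0x3. In CBC, a change in C_i garbles P_i and flips the same bit in P_{i+1}. Decrypting the received ciphertext:
P[1]: D(K, 0xA) = 0x8; 0x8 ⊕ 0x2 = 0xA.
P[2]: D(K, 0x3) = 0x1; 0x1 ⊕ 0xA = 0xB.
P[3]: D(K, 0x4) = 0xE; 0xE ⊕ 0x3 = 0xD.
P[4]: D(K, 0x2) = 0x0; 0x0 ⊕ 0x4 = 0x4.
P[5]: D(K, 0x2) = 0x0; 0x0 ⊕ 0x2 = 0x2.
P[6]: D(K, 0xA) = 0x8; 0x8 ⊕ 0x2 = 0xA.
Blocks that differ from the original plaintext: P[2], P[3].

P[1] = 0xA, P[2] = 0xB, P[3] = 0xD, P[4] = 0x4, P[5] = 0x2, P[6] = 0xA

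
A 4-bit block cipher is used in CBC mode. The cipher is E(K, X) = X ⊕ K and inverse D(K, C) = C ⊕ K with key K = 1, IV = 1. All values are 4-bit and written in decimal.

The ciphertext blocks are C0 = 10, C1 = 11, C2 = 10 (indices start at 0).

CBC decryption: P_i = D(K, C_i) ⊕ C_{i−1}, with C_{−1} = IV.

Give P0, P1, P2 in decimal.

P0: D(K, 10) = 11; 11 ⊕ 1 = 10.
P1: D(K, 11) = 10; 10 ⊕ 10 = 0.
P2: D(K, 10) = 11; 11 ⊕ 11 = 0.

P0 = 10, P1 = 0, P2 = 0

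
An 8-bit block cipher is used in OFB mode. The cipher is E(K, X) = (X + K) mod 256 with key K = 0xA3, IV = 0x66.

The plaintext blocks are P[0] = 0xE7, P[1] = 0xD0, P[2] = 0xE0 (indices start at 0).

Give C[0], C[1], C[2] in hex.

OFB encryption: S_i = E(K, S_{i−1}) with S_{−1} = IV; C_i = P_i ⊕ S_i.
C[0]: S = E(K, 0x66) = 0x09; 0xE7 ⊕ 0x09 = 0xEE.
C[1]: S = E(K, 0x09) = 0xAC; 0xD0 ⊕ 0xAC = 0x7C.
C[2]: S = E(K, 0xAC) = 0x4F; 0xE0 ⊕ 0x4F = 0xAF.

C[0] = 0xEE, C[1] = 0x7C, C[2] = 0xAF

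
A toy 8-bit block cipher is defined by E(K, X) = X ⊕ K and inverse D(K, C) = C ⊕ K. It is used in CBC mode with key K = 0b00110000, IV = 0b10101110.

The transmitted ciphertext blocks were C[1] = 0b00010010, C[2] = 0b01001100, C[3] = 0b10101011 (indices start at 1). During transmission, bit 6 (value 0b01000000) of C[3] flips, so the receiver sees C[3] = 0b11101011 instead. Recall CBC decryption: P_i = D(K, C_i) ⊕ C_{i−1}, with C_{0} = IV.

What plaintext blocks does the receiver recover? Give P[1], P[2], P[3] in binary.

P[1] = 0b10001100, P[2] = 0b01101110, P[3] = 0b10010111

Only C[3] changed, to 0b11101011. In CBC, a change in C_i garbles P_i and flips the same bit in P_{i+1}. Decrypting the received ciphertext:
P[1]: D(K, 0b00010010) = 0b00100010; 0b00100010 ⊕ 0b10101110 = 0b10001100.
P[2]: D(K, 0b01001100) = 0b01111100; 0b01111100 ⊕ 0b00010010 = 0b01101110.
P[3]: D(K, 0b11101011) = 0b11011011; 0b11011011 ⊕ 0b01001100 = 0b10010111.
Blocks that differ from the original plaintext: P[3].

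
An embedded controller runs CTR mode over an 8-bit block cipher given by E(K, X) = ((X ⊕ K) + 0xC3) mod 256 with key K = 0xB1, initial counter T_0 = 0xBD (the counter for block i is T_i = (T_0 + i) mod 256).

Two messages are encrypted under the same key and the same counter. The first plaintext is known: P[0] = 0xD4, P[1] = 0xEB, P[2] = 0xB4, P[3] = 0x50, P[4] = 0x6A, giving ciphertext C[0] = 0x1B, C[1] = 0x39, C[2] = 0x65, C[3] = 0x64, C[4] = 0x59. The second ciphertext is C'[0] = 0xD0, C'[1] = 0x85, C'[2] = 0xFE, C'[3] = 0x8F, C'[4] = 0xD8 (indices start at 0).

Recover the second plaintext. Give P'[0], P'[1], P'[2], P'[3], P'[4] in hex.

In CTR with a reused counter, both messages share the same keystream S_i, so C_i ⊕ C'_i = P_i ⊕ P'_i and thus P'_i = P_i ⊕ C_i ⊕ C'_i.
P'[0]: 0xD4 ⊕ 0x1B ⊕ 0xD0 = 0x1F.
P'[1]: 0xEB ⊕ 0x39 ⊕ 0x85 = 0x57.
P'[2]: 0xB4 ⊕ 0x65 ⊕ 0xFE = 0x2F.
P'[3]: 0x50 ⊕ 0x64 ⊕ 0x8F = 0xBB.
P'[4]: 0x6A ⊕ 0x59 ⊕ 0xD8 = 0xEB.

P'[0] = 0x1F, P'[1] = 0x57, P'[2] = 0x2F, P'[3] = 0xBB, P'[4] = 0xEB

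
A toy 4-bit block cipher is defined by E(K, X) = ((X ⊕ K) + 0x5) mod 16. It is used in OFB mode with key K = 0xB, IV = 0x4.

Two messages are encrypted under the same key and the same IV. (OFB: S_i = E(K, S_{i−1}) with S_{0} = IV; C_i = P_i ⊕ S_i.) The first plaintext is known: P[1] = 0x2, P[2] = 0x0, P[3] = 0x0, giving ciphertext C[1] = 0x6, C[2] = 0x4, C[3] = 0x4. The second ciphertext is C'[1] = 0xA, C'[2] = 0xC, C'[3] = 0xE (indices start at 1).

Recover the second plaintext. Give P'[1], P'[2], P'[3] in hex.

In OFB with a reused IV, both messages share the same keystream S_i, so C_i ⊕ C'_i = P_i ⊕ P'_i and thus P'_i = P_i ⊕ C_i ⊕ C'_i.
P'[1]: 0x2 ⊕ 0x6 ⊕ 0xA = 0xE.
P'[2]: 0x0 ⊕ 0x4 ⊕ 0xC = 0x8.
P'[3]: 0x0 ⊕ 0x4 ⊕ 0xE = 0xA.

P'[1] = 0xE, P'[2] = 0x8, P'[3] = 0xA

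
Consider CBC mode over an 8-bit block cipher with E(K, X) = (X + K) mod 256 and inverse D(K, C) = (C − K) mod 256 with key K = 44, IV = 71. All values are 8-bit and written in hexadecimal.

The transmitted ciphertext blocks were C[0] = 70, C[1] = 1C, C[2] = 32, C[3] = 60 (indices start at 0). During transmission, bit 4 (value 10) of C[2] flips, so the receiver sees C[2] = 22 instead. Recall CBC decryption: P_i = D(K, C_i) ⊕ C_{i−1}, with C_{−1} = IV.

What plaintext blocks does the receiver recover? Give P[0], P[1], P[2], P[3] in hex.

Only C[2] changed, to 22. In CBC, a change in C_i garbles P_i and flips the same bit in P_{i+1}. Decrypting the received ciphertext:
P[0]: D(K, 70) = 2C; 2C ⊕ 71 = 5D.
P[1]: D(K, 1C) = D8; D8 ⊕ 70 = A8.
P[2]: D(K, 22) = DE; DE ⊕ 1C = C2.
P[3]: D(K, 60) = 1C; 1C ⊕ 22 = 3E.
Blocks that differ from the original plaintext: P[2], P[3].

P[0] = 5D, P[1] = A8, P[2] = C2, P[3] = 3E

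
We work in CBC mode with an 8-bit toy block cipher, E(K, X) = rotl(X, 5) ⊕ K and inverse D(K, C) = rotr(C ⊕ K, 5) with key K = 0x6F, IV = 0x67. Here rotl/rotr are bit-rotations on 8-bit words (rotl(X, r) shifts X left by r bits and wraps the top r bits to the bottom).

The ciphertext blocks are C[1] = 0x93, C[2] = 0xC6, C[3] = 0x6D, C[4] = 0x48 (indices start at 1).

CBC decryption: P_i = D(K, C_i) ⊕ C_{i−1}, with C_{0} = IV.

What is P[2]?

P[2] = 0xDE

P[2]: D(K, 0xC6) = 0x4D; 0x4D ⊕ 0x93 = 0xDE.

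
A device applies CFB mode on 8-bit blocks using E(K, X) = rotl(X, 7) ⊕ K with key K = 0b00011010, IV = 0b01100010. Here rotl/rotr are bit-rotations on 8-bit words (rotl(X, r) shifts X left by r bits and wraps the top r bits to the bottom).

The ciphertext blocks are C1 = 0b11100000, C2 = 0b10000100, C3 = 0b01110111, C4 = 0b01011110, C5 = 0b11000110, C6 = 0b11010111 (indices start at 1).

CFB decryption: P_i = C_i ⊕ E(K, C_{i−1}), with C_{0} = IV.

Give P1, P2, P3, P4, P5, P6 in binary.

P1 = 0b11001011, P2 = 0b11101110, P3 = 0b00101111, P4 = 0b11111111, P5 = 0b11110011, P6 = 0b10101110

P1: E(K, 0b01100010) = 0b00101011; 0b11100000 ⊕ 0b00101011 = 0b11001011.
P2: E(K, 0b11100000) = 0b01101010; 0b10000100 ⊕ 0b01101010 = 0b11101110.
P3: E(K, 0b10000100) = 0b01011000; 0b01110111 ⊕ 0b01011000 = 0b00101111.
P4: E(K, 0b01110111) = 0b10100001; 0b01011110 ⊕ 0b10100001 = 0b11111111.
P5: E(K, 0b01011110) = 0b00110101; 0b11000110 ⊕ 0b00110101 = 0b11110011.
P6: E(K, 0b11000110) = 0b01111001; 0b11010111 ⊕ 0b01111001 = 0b10101110.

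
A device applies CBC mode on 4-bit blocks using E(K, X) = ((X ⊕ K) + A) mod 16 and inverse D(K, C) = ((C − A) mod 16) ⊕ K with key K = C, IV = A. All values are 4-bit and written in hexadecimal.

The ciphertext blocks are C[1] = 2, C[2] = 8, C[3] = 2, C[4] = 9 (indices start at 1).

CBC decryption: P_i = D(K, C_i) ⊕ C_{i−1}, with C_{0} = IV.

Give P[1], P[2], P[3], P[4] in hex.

P[1] = E, P[2] = 0, P[3] = C, P[4] = 1

P[1]: D(K, 2) = 4; 4 ⊕ A = E.
P[2]: D(K, 8) = 2; 2 ⊕ 2 = 0.
P[3]: D(K, 2) = 4; 4 ⊕ 8 = C.
P[4]: D(K, 9) = 3; 3 ⊕ 2 = 1.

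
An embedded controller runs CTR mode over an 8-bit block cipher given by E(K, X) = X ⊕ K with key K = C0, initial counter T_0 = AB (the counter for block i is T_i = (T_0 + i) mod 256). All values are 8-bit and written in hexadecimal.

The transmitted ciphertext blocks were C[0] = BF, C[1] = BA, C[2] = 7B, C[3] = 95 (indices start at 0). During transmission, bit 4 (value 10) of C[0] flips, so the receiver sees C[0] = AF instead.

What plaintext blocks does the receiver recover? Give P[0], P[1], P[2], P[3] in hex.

P[0] = C4, P[1] = D6, P[2] = 16, P[3] = FB

CTR decryption: S_i = E(K, T_i) where T_i is the counter for block i; P_i = C_i ⊕ S_i.
Only C[0] changed, to AF. In CTR, a change in C_i flips the same bit in P_i only; the keystream is unaffected. Decrypting the received ciphertext:
P[0]: T = AB, S = E(K, T) = 6B; AF ⊕ 6B = C4.
P[1]: T = AC, S = E(K, T) = 6C; BA ⊕ 6C = D6.
P[2]: T = AD, S = E(K, T) = 6D; 7B ⊕ 6D = 16.
P[3]: T = AE, S = E(K, T) = 6E; 95 ⊕ 6E = FB.
Blocks that differ from the original plaintext: P[0].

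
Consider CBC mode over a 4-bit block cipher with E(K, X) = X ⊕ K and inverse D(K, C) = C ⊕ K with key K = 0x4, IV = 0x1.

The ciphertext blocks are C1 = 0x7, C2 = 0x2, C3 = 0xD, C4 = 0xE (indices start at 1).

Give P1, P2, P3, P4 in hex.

CBC decryption: P_i = D(K, C_i) ⊕ C_{i−1}, with C_{0} = IV.
P1: D(K, 0x7) = 0x3; 0x3 ⊕ 0x1 = 0x2.
P2: D(K, 0x2) = 0x6; 0x6 ⊕ 0x7 = 0x1.
P3: D(K, 0xD) = 0x9; 0x9 ⊕ 0x2 = 0xB.
P4: D(K, 0xE) = 0xA; 0xA ⊕ 0xD = 0x7.

P1 = 0x2, P2 = 0x1, P3 = 0xB, P4 = 0x7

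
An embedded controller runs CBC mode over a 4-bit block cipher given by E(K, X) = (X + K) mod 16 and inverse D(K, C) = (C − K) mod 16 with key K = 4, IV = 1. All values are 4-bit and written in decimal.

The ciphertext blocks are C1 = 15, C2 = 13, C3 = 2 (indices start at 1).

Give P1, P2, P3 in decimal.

P1 = 10, P2 = 6, P3 = 3

CBC decryption: P_i = D(K, C_i) ⊕ C_{i−1}, with C_{0} = IV.
P1: D(K, 15) = 11; 11 ⊕ 1 = 10.
P2: D(K, 13) = 9; 9 ⊕ 15 = 6.
P3: D(K, 2) = 14; 14 ⊕ 13 = 3.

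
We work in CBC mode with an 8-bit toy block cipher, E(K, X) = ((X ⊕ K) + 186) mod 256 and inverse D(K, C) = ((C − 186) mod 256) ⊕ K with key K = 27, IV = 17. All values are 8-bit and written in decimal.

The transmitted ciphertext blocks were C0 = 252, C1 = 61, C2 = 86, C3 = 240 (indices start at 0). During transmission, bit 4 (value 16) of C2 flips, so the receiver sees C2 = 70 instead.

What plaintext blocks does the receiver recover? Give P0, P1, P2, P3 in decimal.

CBC decryption: P_i = D(K, C_i) ⊕ C_{i−1}, with C_{−1} = IV.
Only C2 changed, to 70. In CBC, a change in C_i garbles P_i and flips the same bit in P_{i+1}. Decrypting the received ciphertext:
P0: D(K, 252) = 89; 89 ⊕ 17 = 72.
P1: D(K, 61) = 152; 152 ⊕ 252 = 100.
P2: D(K, 70) = 151; 151 ⊕ 61 = 170.
P3: D(K, 240) = 45; 45 ⊕ 70 = 107.
Blocks that differ from the original plaintext: P2, P3.

P0 = 72, P1 = 100, P2 = 170, P3 = 107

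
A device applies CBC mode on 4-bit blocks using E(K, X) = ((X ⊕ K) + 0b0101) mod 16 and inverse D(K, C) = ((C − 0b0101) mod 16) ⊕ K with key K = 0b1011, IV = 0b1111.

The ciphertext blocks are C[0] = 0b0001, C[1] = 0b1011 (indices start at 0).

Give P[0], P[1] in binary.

CBC decryption: P_i = D(K, C_i) ⊕ C_{i−1}, with C_{−1} = IV.
P[0]: D(K, 0b0001) = 0b0111; 0b0111 ⊕ 0b1111 = 0b1000.
P[1]: D(K, 0b1011) = 0b1101; 0b1101 ⊕ 0b0001 = 0b1100.

P[0] = 0b1000, P[1] = 0b1100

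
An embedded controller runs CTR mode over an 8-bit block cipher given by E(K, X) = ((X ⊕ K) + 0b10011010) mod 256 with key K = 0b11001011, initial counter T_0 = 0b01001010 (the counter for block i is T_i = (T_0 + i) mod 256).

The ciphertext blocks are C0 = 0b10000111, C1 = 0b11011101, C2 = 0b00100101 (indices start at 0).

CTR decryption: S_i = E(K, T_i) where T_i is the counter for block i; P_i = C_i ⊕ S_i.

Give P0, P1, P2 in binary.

P0: T = 0b01001010, S = E(K, T) = 0b00011011; 0b10000111 ⊕ 0b00011011 = 0b10011100.
P1: T = 0b01001011, S = E(K, T) = 0b00011010; 0b11011101 ⊕ 0b00011010 = 0b11000111.
P2: T = 0b01001100, S = E(K, T) = 0b00100001; 0b00100101 ⊕ 0b00100001 = 0b00000100.

P0 = 0b10011100, P1 = 0b11000111, P2 = 0b00000100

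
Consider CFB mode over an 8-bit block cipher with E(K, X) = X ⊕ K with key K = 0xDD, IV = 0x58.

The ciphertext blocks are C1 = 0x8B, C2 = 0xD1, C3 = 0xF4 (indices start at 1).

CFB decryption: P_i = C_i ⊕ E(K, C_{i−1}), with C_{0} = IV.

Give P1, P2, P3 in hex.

P1 = 0x0E, P2 = 0x87, P3 = 0xF8

P1: E(K, 0x58) = 0x85; 0x8B ⊕ 0x85 = 0x0E.
P2: E(K, 0x8B) = 0x56; 0xD1 ⊕ 0x56 = 0x87.
P3: E(K, 0xD1) = 0x0C; 0xF4 ⊕ 0x0C = 0xF8.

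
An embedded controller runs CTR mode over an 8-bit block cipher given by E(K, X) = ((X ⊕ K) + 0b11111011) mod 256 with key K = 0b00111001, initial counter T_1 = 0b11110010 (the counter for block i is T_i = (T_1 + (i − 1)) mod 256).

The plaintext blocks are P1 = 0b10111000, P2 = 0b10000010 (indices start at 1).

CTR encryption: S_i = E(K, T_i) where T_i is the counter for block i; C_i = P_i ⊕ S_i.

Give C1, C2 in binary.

C1: T = 0b11110010, S = E(K, T) = 0b11000110; 0b10111000 ⊕ 0b11000110 = 0b01111110.
C2: T = 0b11110011, S = E(K, T) = 0b11000101; 0b10000010 ⊕ 0b11000101 = 0b01000111.

C1 = 0b01111110, C2 = 0b01000111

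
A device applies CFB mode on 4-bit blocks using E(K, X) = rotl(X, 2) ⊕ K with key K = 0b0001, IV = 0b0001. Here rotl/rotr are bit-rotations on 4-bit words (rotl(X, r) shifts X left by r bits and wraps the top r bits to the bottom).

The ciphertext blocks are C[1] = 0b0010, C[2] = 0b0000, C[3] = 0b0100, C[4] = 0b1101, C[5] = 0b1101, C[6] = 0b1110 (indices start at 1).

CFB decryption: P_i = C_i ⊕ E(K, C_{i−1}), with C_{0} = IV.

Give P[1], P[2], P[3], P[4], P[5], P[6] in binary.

P[1] = 0b0111, P[2] = 0b1001, P[3] = 0b0101, P[4] = 0b1101, P[5] = 0b1011, P[6] = 0b1000

P[1]: E(K, 0b0001) = 0b0101; 0b0010 ⊕ 0b0101 = 0b0111.
P[2]: E(K, 0b0010) = 0b1001; 0b0000 ⊕ 0b1001 = 0b1001.
P[3]: E(K, 0b0000) = 0b0001; 0b0100 ⊕ 0b0001 = 0b0101.
P[4]: E(K, 0b0100) = 0b0000; 0b1101 ⊕ 0b0000 = 0b1101.
P[5]: E(K, 0b1101) = 0b0110; 0b1101 ⊕ 0b0110 = 0b1011.
P[6]: E(K, 0b1101) = 0b0110; 0b1110 ⊕ 0b0110 = 0b1000.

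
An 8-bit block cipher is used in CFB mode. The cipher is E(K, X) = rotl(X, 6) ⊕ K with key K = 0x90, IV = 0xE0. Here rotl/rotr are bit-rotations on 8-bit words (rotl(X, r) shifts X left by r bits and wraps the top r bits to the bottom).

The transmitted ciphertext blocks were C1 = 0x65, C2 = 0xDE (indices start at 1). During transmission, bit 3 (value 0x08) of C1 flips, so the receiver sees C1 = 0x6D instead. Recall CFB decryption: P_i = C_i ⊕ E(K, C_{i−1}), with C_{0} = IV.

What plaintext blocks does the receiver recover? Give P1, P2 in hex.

Only C1 changed, to 0x6D. In CFB, a change in C_i flips the same bit in P_i and garbles P_{i+1}. Decrypting the received ciphertext:
P1: E(K, 0xE0) = 0xA8; 0x6D ⊕ 0xA8 = 0xC5.
P2: E(K, 0x6D) = 0xCB; 0xDE ⊕ 0xCB = 0x15.
Blocks that differ from the original plaintext: P1, P2.

P1 = 0xC5, P2 = 0x15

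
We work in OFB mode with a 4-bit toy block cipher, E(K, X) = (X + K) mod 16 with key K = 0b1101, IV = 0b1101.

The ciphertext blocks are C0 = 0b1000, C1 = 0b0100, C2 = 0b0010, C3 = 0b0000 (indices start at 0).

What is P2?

P2 = 0b0110

OFB decryption: S_i = E(K, S_{i−1}) with S_{−1} = IV; P_i = C_i ⊕ S_i.
P0: S = E(K, 0b1101) = 0b1010; 0b1000 ⊕ 0b1010 = 0b0010.
P1: S = E(K, 0b1010) = 0b0111; 0b0100 ⊕ 0b0111 = 0b0011.
P2: S = E(K, 0b0111) = 0b0100; 0b0010 ⊕ 0b0100 = 0b0110.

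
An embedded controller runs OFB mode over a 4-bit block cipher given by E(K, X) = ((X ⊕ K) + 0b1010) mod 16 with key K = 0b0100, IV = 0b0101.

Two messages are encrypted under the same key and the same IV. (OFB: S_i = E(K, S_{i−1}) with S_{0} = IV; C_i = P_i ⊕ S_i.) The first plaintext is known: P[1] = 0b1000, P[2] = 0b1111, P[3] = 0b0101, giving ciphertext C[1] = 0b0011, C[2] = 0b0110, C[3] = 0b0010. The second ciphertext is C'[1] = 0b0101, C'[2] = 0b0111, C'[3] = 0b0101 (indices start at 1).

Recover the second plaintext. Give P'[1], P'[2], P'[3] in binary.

P'[1] = 0b1110, P'[2] = 0b1110, P'[3] = 0b0010

In OFB with a reused IV, both messages share the same keystream S_i, so C_i ⊕ C'_i = P_i ⊕ P'_i and thus P'_i = P_i ⊕ C_i ⊕ C'_i.
P'[1]: 0b1000 ⊕ 0b0011 ⊕ 0b0101 = 0b1110.
P'[2]: 0b1111 ⊕ 0b0110 ⊕ 0b0111 = 0b1110.
P'[3]: 0b0101 ⊕ 0b0010 ⊕ 0b0101 = 0b0010.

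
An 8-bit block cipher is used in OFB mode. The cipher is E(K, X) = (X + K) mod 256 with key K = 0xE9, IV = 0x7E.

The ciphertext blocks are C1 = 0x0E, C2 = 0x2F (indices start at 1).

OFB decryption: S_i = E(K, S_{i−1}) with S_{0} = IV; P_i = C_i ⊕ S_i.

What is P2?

P1: S = E(K, 0x7E) = 0x67; 0x0E ⊕ 0x67 = 0x69.
P2: S = E(K, 0x67) = 0x50; 0x2F ⊕ 0x50 = 0x7F.

P2 = 0x7F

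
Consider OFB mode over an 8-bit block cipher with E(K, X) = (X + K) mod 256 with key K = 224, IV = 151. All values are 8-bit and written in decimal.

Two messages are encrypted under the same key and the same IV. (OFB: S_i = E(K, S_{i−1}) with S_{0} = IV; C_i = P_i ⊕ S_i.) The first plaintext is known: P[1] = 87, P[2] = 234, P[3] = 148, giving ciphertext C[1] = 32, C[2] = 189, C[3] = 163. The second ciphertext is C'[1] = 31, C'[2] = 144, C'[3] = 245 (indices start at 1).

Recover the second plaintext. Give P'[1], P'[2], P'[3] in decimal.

In OFB with a reused IV, both messages share the same keystream S_i, so C_i ⊕ C'_i = P_i ⊕ P'_i and thus P'_i = P_i ⊕ C_i ⊕ C'_i.
P'[1]: 87 ⊕ 32 ⊕ 31 = 104.
P'[2]: 234 ⊕ 189 ⊕ 144 = 199.
P'[3]: 148 ⊕ 163 ⊕ 245 = 194.

P'[1] = 104, P'[2] = 199, P'[3] = 194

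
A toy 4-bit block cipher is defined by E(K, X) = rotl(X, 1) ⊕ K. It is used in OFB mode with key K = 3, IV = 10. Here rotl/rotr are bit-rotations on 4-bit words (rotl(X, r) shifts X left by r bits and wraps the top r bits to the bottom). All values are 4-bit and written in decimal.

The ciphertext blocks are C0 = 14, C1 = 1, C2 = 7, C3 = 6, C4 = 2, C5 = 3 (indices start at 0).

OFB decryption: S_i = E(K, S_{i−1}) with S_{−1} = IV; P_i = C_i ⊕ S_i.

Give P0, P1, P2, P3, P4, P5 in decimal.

P0 = 8, P1 = 14, P2 = 11, P3 = 12, P4 = 4, P5 = 12

P0: S = E(K, 10) = 6; 14 ⊕ 6 = 8.
P1: S = E(K, 6) = 15; 1 ⊕ 15 = 14.
P2: S = E(K, 15) = 12; 7 ⊕ 12 = 11.
P3: S = E(K, 12) = 10; 6 ⊕ 10 = 12.
P4: S = E(K, 10) = 6; 2 ⊕ 6 = 4.
P5: S = E(K, 6) = 15; 3 ⊕ 15 = 12.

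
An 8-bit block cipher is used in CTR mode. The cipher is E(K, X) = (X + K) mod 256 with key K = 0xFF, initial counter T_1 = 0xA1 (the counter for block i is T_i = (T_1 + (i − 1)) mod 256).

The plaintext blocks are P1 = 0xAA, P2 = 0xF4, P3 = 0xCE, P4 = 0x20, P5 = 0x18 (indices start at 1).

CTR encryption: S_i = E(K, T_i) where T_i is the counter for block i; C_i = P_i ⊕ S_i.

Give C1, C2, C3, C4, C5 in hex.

C1: T = 0xA1, S = E(K, T) = 0xA0; 0xAA ⊕ 0xA0 = 0x0A.
C2: T = 0xA2, S = E(K, T) = 0xA1; 0xF4 ⊕ 0xA1 = 0x55.
C3: T = 0xA3, S = E(K, T) = 0xA2; 0xCE ⊕ 0xA2 = 0x6C.
C4: T = 0xA4, S = E(K, T) = 0xA3; 0x20 ⊕ 0xA3 = 0x83.
C5: T = 0xA5, S = E(K, T) = 0xA4; 0x18 ⊕ 0xA4 = 0xBC.

C1 = 0x0A, C2 = 0x55, C3 = 0x6C, C4 = 0x83, C5 = 0xBC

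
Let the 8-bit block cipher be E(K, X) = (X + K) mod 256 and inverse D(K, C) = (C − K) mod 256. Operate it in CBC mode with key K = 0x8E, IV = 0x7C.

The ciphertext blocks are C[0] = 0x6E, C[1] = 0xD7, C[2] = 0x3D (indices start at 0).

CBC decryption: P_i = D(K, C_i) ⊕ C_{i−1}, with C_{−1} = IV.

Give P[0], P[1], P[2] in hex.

P[0]: D(K, 0x6E) = 0xE0; 0xE0 ⊕ 0x7C = 0x9C.
P[1]: D(K, 0xD7) = 0x49; 0x49 ⊕ 0x6E = 0x27.
P[2]: D(K, 0x3D) = 0xAF; 0xAF ⊕ 0xD7 = 0x78.

P[0] = 0x9C, P[1] = 0x27, P[2] = 0x78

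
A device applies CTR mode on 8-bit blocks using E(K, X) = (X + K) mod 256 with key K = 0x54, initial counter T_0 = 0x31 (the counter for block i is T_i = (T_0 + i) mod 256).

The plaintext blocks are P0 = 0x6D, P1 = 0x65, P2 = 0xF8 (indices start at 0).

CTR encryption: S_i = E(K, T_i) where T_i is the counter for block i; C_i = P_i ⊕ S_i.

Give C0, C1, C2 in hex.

C0: T = 0x31, S = E(K, T) = 0x85; 0x6D ⊕ 0x85 = 0xE8.
C1: T = 0x32, S = E(K, T) = 0x86; 0x65 ⊕ 0x86 = 0xE3.
C2: T = 0x33, S = E(K, T) = 0x87; 0xF8 ⊕ 0x87 = 0x7F.

C0 = 0xE8, C1 = 0xE3, C2 = 0x7F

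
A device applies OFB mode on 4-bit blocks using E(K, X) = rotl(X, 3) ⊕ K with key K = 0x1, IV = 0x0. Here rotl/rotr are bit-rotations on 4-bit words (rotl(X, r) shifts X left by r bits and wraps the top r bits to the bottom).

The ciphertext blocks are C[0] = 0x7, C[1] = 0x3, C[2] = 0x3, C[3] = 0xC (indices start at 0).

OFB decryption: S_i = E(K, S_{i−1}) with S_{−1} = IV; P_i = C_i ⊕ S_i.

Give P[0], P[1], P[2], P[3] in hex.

P[0]: S = E(K, 0x0) = 0x1; 0x7 ⊕ 0x1 = 0x6.
P[1]: S = E(K, 0x1) = 0x9; 0x3 ⊕ 0x9 = 0xA.
P[2]: S = E(K, 0x9) = 0xD; 0x3 ⊕ 0xD = 0xE.
P[3]: S = E(K, 0xD) = 0xF; 0xC ⊕ 0xF = 0x3.

P[0] = 0x6, P[1] = 0xA, P[2] = 0xE, P[3] = 0x3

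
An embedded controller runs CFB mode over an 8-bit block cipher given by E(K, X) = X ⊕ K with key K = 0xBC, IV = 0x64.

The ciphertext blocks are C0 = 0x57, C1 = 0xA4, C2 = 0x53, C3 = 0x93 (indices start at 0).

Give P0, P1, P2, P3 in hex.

CFB decryption: P_i = C_i ⊕ E(K, C_{i−1}), with C_{−1} = IV.
P0: E(K, 0x64) = 0xD8; 0x57 ⊕ 0xD8 = 0x8F.
P1: E(K, 0x57) = 0xEB; 0xA4 ⊕ 0xEB = 0x4F.
P2: E(K, 0xA4) = 0x18; 0x53 ⊕ 0x18 = 0x4B.
P3: E(K, 0x53) = 0xEF; 0x93 ⊕ 0xEF = 0x7C.

P0 = 0x8F, P1 = 0x4F, P2 = 0x4B, P3 = 0x7C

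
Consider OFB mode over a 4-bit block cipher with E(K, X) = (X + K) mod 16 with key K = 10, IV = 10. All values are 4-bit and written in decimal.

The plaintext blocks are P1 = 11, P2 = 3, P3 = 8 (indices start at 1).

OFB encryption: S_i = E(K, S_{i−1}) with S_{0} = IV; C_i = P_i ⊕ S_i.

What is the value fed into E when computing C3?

C1: S = E(K, 10) = 4; 11 ⊕ 4 = 15.
C2: S = E(K, 4) = 14; 3 ⊕ 14 = 13.
C3: S = E(K, 14) = 8; 8 ⊕ 8 = 0.
So the input to E for block 3 is 14.

14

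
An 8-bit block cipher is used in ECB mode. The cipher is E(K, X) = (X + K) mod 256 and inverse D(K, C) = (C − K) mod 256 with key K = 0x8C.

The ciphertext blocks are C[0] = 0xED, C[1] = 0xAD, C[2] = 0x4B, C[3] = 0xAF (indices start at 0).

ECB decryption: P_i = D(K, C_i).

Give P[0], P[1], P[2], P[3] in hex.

P[0] = 0x61, P[1] = 0x21, P[2] = 0xBF, P[3] = 0x23

P[0]: D(K, 0xED) = 0x61.
P[1]: D(K, 0xAD) = 0x21.
P[2]: D(K, 0x4B) = 0xBF.
P[3]: D(K, 0xAF) = 0x23.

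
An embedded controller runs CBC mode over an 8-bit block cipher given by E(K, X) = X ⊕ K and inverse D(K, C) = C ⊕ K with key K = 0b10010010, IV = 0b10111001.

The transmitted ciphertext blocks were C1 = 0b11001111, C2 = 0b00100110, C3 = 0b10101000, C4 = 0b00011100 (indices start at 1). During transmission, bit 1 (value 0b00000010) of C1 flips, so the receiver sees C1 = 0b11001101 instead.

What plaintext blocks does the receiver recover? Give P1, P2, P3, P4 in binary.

P1 = 0b11100110, P2 = 0b01111001, P3 = 0b00011100, P4 = 0b00100110

CBC decryption: P_i = D(K, C_i) ⊕ C_{i−1}, with C_{0} = IV.
Only C1 changed, to 0b11001101. In CBC, a change in C_i garbles P_i and flips the same bit in P_{i+1}. Decrypting the received ciphertext:
P1: D(K, 0b11001101) = 0b01011111; 0b01011111 ⊕ 0b10111001 = 0b11100110.
P2: D(K, 0b00100110) = 0b10110100; 0b10110100 ⊕ 0b11001101 = 0b01111001.
P3: D(K, 0b10101000) = 0b00111010; 0b00111010 ⊕ 0b00100110 = 0b00011100.
P4: D(K, 0b00011100) = 0b10001110; 0b10001110 ⊕ 0b10101000 = 0b00100110.
Blocks that differ from the original plaintext: P1, P2.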